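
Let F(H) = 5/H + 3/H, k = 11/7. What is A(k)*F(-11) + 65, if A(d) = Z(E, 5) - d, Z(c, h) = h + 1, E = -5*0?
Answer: 4757/77 ≈ 61.779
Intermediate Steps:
E = 0
Z(c, h) = 1 + h
k = 11/7 (k = 11*(1/7) = 11/7 ≈ 1.5714)
A(d) = 6 - d (A(d) = (1 + 5) - d = 6 - d)
F(H) = 8/H
A(k)*F(-11) + 65 = (6 - 1*11/7)*(8/(-11)) + 65 = (6 - 11/7)*(8*(-1/11)) + 65 = (31/7)*(-8/11) + 65 = -248/77 + 65 = 4757/77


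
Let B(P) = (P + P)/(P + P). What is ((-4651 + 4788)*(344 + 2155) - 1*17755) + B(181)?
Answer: 324609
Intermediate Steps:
B(P) = 1 (B(P) = (2*P)/((2*P)) = (2*P)*(1/(2*P)) = 1)
((-4651 + 4788)*(344 + 2155) - 1*17755) + B(181) = ((-4651 + 4788)*(344 + 2155) - 1*17755) + 1 = (137*2499 - 17755) + 1 = (342363 - 17755) + 1 = 324608 + 1 = 324609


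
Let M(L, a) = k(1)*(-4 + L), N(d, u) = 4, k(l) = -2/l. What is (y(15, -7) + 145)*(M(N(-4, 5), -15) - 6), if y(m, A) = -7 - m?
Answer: -738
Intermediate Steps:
M(L, a) = 8 - 2*L (M(L, a) = (-2/1)*(-4 + L) = (-2*1)*(-4 + L) = -2*(-4 + L) = 8 - 2*L)
(y(15, -7) + 145)*(M(N(-4, 5), -15) - 6) = ((-7 - 1*15) + 145)*((8 - 2*4) - 6) = ((-7 - 15) + 145)*((8 - 8) - 6) = (-22 + 145)*(0 - 6) = 123*(-6) = -738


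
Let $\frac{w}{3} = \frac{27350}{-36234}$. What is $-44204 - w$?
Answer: $- \frac{266934281}{6039} \approx -44202.0$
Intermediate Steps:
$w = - \frac{13675}{6039}$ ($w = 3 \frac{27350}{-36234} = 3 \cdot 27350 \left(- \frac{1}{36234}\right) = 3 \left(- \frac{13675}{18117}\right) = - \frac{13675}{6039} \approx -2.2644$)
$-44204 - w = -44204 - - \frac{13675}{6039} = -44204 + \frac{13675}{6039} = - \frac{266934281}{6039}$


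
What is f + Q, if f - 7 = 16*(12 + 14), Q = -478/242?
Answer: 50944/121 ≈ 421.02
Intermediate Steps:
Q = -239/121 (Q = -478*1/242 = -239/121 ≈ -1.9752)
f = 423 (f = 7 + 16*(12 + 14) = 7 + 16*26 = 7 + 416 = 423)
f + Q = 423 - 239/121 = 50944/121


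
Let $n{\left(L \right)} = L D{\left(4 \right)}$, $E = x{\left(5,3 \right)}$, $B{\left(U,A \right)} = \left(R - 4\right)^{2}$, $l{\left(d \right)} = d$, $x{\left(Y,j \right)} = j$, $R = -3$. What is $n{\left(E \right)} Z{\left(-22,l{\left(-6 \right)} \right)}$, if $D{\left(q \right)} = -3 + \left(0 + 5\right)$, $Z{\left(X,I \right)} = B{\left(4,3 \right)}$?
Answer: $294$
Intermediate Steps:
$B{\left(U,A \right)} = 49$ ($B{\left(U,A \right)} = \left(-3 - 4\right)^{2} = \left(-7\right)^{2} = 49$)
$Z{\left(X,I \right)} = 49$
$E = 3$
$D{\left(q \right)} = 2$ ($D{\left(q \right)} = -3 + 5 = 2$)
$n{\left(L \right)} = 2 L$ ($n{\left(L \right)} = L 2 = 2 L$)
$n{\left(E \right)} Z{\left(-22,l{\left(-6 \right)} \right)} = 2 \cdot 3 \cdot 49 = 6 \cdot 49 = 294$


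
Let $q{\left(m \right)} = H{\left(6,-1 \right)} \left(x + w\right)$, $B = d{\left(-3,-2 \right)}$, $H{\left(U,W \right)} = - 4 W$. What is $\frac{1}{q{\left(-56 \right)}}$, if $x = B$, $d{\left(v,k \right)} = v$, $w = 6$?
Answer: $\frac{1}{12} \approx 0.083333$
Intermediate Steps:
$B = -3$
$x = -3$
$q{\left(m \right)} = 12$ ($q{\left(m \right)} = \left(-4\right) \left(-1\right) \left(-3 + 6\right) = 4 \cdot 3 = 12$)
$\frac{1}{q{\left(-56 \right)}} = \frac{1}{12}$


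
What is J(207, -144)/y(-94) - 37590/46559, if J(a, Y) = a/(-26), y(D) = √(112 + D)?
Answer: -37590/46559 - 69*√2/52 ≈ -2.6839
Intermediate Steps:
J(a, Y) = -a/26 (J(a, Y) = a*(-1/26) = -a/26)
J(207, -144)/y(-94) - 37590/46559 = (-1/26*207)/(√(112 - 94)) - 37590/46559 = -207*√2/6/26 - 37590*1/46559 = -207*√2/6/26 - 37590/46559 = -69*√2/52 - 37590/46559 = -37590/46559 - 69*√2/52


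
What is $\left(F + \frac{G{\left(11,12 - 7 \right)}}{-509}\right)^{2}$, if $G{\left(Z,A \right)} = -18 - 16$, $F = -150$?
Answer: $\frac{5824131856}{259081} \approx 22480.0$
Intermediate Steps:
$G{\left(Z,A \right)} = -34$ ($G{\left(Z,A \right)} = -18 - 16 = -34$)
$\left(F + \frac{G{\left(11,12 - 7 \right)}}{-509}\right)^{2} = \left(-150 - \frac{34}{-509}\right)^{2} = \left(-150 - - \frac{34}{509}\right)^{2} = \left(-150 + \frac{34}{509}\right)^{2} = \left(- \frac{76316}{509}\right)^{2} = \frac{5824131856}{259081}$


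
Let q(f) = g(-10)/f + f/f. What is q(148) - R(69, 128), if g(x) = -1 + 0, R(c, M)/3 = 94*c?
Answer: -2879637/148 ≈ -19457.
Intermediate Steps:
R(c, M) = 282*c (R(c, M) = 3*(94*c) = 282*c)
g(x) = -1
q(f) = 1 - 1/f (q(f) = -1/f + f/f = -1/f + 1 = 1 - 1/f)
q(148) - R(69, 128) = (-1 + 148)/148 - 282*69 = (1/148)*147 - 1*19458 = 147/148 - 19458 = -2879637/148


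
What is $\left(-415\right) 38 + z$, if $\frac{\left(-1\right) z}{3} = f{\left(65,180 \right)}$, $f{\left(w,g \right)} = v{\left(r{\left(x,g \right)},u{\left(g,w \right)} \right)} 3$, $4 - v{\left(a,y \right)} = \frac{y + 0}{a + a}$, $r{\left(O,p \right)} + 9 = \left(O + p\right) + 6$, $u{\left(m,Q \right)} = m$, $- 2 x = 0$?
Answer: $- \frac{932284}{59} \approx -15801.0$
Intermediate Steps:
$x = 0$ ($x = \left(- \frac{1}{2}\right) 0 = 0$)
$r{\left(O,p \right)} = -3 + O + p$ ($r{\left(O,p \right)} = -9 + \left(\left(O + p\right) + 6\right) = -9 + \left(6 + O + p\right) = -3 + O + p$)
$v{\left(a,y \right)} = 4 - \frac{y}{2 a}$ ($v{\left(a,y \right)} = 4 - \frac{y + 0}{a + a} = 4 - \frac{y}{2 a}$)
$f{\left(w,g \right)} = 12 - \frac{3 g}{2 \left(-3 + g\right)}$ ($f{\left(w,g \right)} = \left(4 - \frac{g}{2 \left(-3 + 0 + g\right)}\right) 3 = \left(4 - \frac{g}{2 \left(-3 + g\right)}\right) 3 = 12 - \frac{3 g}{2 \left(-3 + g\right)}$)
$z = - \frac{1854}{59}$ ($z = - 3 \frac{3 \left(-24 + 7 \cdot 180\right)}{2 \left(-3 + 180\right)} = - 3 \frac{3 \left(-24 + 1260\right)}{2 \cdot 177} = - 3 \cdot \frac{3}{2} \cdot \frac{1}{177} \cdot 1236 = \left(-3\right) \frac{618}{59} = - \frac{1854}{59} \approx -31.424$)
$\left(-415\right) 38 + z = \left(-415\right) 38 - \frac{1854}{59} = -15770 - \frac{1854}{59} = - \frac{932284}{59}$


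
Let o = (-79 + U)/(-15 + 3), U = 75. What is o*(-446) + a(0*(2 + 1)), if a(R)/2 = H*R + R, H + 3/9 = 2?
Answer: -446/3 ≈ -148.67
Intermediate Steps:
H = 5/3 (H = -⅓ + 2 = 5/3 ≈ 1.6667)
o = ⅓ (o = (-79 + 75)/(-15 + 3) = -4/(-12) = -4*(-1/12) = ⅓ ≈ 0.33333)
a(R) = 16*R/3 (a(R) = 2*(5*R/3 + R) = 2*(8*R/3) = 16*R/3)
o*(-446) + a(0*(2 + 1)) = (⅓)*(-446) + 16*(0*(2 + 1))/3 = -446/3 + 16*(0*3)/3 = -446/3 + (16/3)*0 = -446/3 + 0 = -446/3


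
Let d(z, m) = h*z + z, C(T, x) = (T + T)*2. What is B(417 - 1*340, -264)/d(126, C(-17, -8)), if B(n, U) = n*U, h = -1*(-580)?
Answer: -484/1743 ≈ -0.27768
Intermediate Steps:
h = 580
C(T, x) = 4*T (C(T, x) = (2*T)*2 = 4*T)
d(z, m) = 581*z (d(z, m) = 580*z + z = 581*z)
B(n, U) = U*n
B(417 - 1*340, -264)/d(126, C(-17, -8)) = (-264*(417 - 1*340))/((581*126)) = -264*(417 - 340)/73206 = -264*77*(1/73206) = -20328*1/73206 = -484/1743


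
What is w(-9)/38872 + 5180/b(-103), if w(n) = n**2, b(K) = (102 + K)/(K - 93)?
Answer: 39465964241/38872 ≈ 1.0153e+6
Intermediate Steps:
b(K) = (102 + K)/(-93 + K)
w(-9)/38872 + 5180/b(-103) = (-9)**2/38872 + 5180/(((102 - 103)/(-93 - 103))) = 81*(1/38872) + 5180/((-1/(-196))) = 81/38872 + 5180/((-1/196*(-1))) = 81/38872 + 5180/(1/196) = 81/38872 + 5180*196 = 81/38872 + 1015280 = 39465964241/38872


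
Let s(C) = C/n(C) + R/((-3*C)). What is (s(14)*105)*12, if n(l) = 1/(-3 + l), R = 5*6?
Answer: 193140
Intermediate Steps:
R = 30
s(C) = -10/C + C*(-3 + C) (s(C) = C/(1/(-3 + C)) + 30/((-3*C)) = C*(-3 + C) + 30*(-1/(3*C)) = C*(-3 + C) - 10/C = -10/C + C*(-3 + C))
(s(14)*105)*12 = (((-10 + 14²*(-3 + 14))/14)*105)*12 = (((-10 + 196*11)/14)*105)*12 = (((-10 + 2156)/14)*105)*12 = (((1/14)*2146)*105)*12 = ((1073/7)*105)*12 = 16095*12 = 193140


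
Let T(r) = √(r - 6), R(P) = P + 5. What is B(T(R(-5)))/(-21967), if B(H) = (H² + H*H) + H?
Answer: 12/21967 - I*√6/21967 ≈ 0.00054627 - 0.00011151*I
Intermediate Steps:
R(P) = 5 + P
T(r) = √(-6 + r)
B(H) = H + 2*H² (B(H) = (H² + H²) + H = 2*H² + H = H + 2*H²)
B(T(R(-5)))/(-21967) = (√(-6 + (5 - 5))*(1 + 2*√(-6 + (5 - 5))))/(-21967) = (√(-6 + 0)*(1 + 2*√(-6 + 0)))*(-1/21967) = (√(-6)*(1 + 2*√(-6)))*(-1/21967) = ((I*√6)*(1 + 2*(I*√6)))*(-1/21967) = ((I*√6)*(1 + 2*I*√6))*(-1/21967) = (I*√6*(1 + 2*I*√6))*(-1/21967) = -I*√6*(1 + 2*I*√6)/21967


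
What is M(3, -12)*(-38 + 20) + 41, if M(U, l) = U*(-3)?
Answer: 203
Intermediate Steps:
M(U, l) = -3*U
M(3, -12)*(-38 + 20) + 41 = (-3*3)*(-38 + 20) + 41 = -9*(-18) + 41 = 162 + 41 = 203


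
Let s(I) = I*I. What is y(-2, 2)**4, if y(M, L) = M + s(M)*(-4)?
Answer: 104976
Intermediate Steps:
s(I) = I**2
y(M, L) = M - 4*M**2 (y(M, L) = M + M**2*(-4) = M - 4*M**2)
y(-2, 2)**4 = (-2*(1 - 4*(-2)))**4 = (-2*(1 + 8))**4 = (-2*9)**4 = (-18)**4 = 104976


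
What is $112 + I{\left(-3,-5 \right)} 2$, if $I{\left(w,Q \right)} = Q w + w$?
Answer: $136$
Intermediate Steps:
$I{\left(w,Q \right)} = w + Q w$
$112 + I{\left(-3,-5 \right)} 2 = 112 + - 3 \left(1 - 5\right) 2 = 112 + \left(-3\right) \left(-4\right) 2 = 112 + 12 \cdot 2 = 112 + 24 = 136$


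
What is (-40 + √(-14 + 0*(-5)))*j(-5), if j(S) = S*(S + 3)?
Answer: -400 + 10*I*√14 ≈ -400.0 + 37.417*I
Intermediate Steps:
j(S) = S*(3 + S)
(-40 + √(-14 + 0*(-5)))*j(-5) = (-40 + √(-14 + 0*(-5)))*(-5*(3 - 5)) = (-40 + √(-14 + 0))*(-5*(-2)) = (-40 + √(-14))*10 = (-40 + I*√14)*10 = -400 + 10*I*√14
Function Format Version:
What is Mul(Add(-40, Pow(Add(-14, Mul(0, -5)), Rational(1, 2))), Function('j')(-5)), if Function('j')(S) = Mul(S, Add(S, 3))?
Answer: Add(-400, Mul(10, I, Pow(14, Rational(1, 2)))) ≈ Add(-400.00, Mul(37.417, I))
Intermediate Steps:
Function('j')(S) = Mul(S, Add(3, S))
Mul(Add(-40, Pow(Add(-14, Mul(0, -5)), Rational(1, 2))), Function('j')(-5)) = Mul(Add(-40, Pow(Add(-14, Mul(0, -5)), Rational(1, 2))), Mul(-5, Add(3, -5))) = Mul(Add(-40, Pow(Add(-14, 0), Rational(1, 2))), Mul(-5, -2)) = Mul(Add(-40, Pow(-14, Rational(1, 2))), 10) = Mul(Add(-40, Mul(I, Pow(14, Rational(1, 2)))), 10) = Add(-400, Mul(10, I, Pow(14, Rational(1, 2))))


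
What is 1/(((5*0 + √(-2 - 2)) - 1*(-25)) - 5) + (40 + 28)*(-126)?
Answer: -865363/101 - I/202 ≈ -8568.0 - 0.0049505*I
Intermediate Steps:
1/(((5*0 + √(-2 - 2)) - 1*(-25)) - 5) + (40 + 28)*(-126) = 1/(((0 + √(-4)) + 25) - 5) + 68*(-126) = 1/(((0 + 2*I) + 25) - 5) - 8568 = 1/((2*I + 25) - 5) - 8568 = 1/((25 + 2*I) - 5) - 8568 = 1/(20 + 2*I) - 8568 = (20 - 2*I)/404 - 8568 = -8568 + (20 - 2*I)/404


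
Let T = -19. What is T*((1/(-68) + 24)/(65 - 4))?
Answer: -30989/4148 ≈ -7.4708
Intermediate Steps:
T*((1/(-68) + 24)/(65 - 4)) = -19*(1/(-68) + 24)/(65 - 4) = -19*(-1/68 + 24)/61 = -30989/(68*61) = -19*1631/4148 = -30989/4148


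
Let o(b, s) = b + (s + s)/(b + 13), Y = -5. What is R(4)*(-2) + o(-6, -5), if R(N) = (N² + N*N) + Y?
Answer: -430/7 ≈ -61.429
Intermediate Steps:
o(b, s) = b + 2*s/(13 + b) (o(b, s) = b + (2*s)/(13 + b) = b + 2*s/(13 + b))
R(N) = -5 + 2*N² (R(N) = (N² + N*N) - 5 = (N² + N²) - 5 = 2*N² - 5 = -5 + 2*N²)
R(4)*(-2) + o(-6, -5) = (-5 + 2*4²)*(-2) + ((-6)² + 2*(-5) + 13*(-6))/(13 - 6) = (-5 + 2*16)*(-2) + (36 - 10 - 78)/7 = (-5 + 32)*(-2) + (⅐)*(-52) = 27*(-2) - 52/7 = -54 - 52/7 = -430/7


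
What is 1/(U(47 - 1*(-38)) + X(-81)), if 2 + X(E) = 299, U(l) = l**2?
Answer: 1/7522 ≈ 0.00013294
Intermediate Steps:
X(E) = 297 (X(E) = -2 + 299 = 297)
1/(U(47 - 1*(-38)) + X(-81)) = 1/((47 - 1*(-38))**2 + 297) = 1/((47 + 38)**2 + 297) = 1/(85**2 + 297) = 1/(7225 + 297) = 1/7522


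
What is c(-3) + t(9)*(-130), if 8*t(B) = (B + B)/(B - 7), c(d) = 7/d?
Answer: -1783/12 ≈ -148.58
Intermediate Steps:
t(B) = B/(4*(-7 + B)) (t(B) = ((B + B)/(B - 7))/8 = ((2*B)/(-7 + B))/8 = (2*B/(-7 + B))/8 = B/(4*(-7 + B)))
c(-3) + t(9)*(-130) = 7/(-3) + ((¼)*9/(-7 + 9))*(-130) = 7*(-⅓) + ((¼)*9/2)*(-130) = -7/3 + ((¼)*9*(½))*(-130) = -7/3 + (9/8)*(-130) = -7/3 - 585/4 = -1783/12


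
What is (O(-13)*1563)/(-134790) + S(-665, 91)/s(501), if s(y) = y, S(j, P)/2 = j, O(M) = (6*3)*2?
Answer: -34576828/11254965 ≈ -3.0721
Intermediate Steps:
O(M) = 36 (O(M) = 18*2 = 36)
S(j, P) = 2*j
(O(-13)*1563)/(-134790) + S(-665, 91)/s(501) = (36*1563)/(-134790) + (2*(-665))/501 = 56268*(-1/134790) - 1330*1/501 = -9378/22465 - 1330/501 = -34576828/11254965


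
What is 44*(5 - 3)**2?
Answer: 176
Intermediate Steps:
44*(5 - 3)**2 = 44*2**2 = 44*4 = 176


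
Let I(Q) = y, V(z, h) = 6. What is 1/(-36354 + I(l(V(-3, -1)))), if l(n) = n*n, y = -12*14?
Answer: -1/36522 ≈ -2.7381e-5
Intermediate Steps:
y = -168
l(n) = n²
I(Q) = -168
1/(-36354 + I(l(V(-3, -1)))) = 1/(-36354 - 168) = 1/(-36522) = -1/36522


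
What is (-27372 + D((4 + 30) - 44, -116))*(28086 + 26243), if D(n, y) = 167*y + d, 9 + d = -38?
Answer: -2542108239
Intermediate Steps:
d = -47 (d = -9 - 38 = -47)
D(n, y) = -47 + 167*y (D(n, y) = 167*y - 47 = -47 + 167*y)
(-27372 + D((4 + 30) - 44, -116))*(28086 + 26243) = (-27372 + (-47 + 167*(-116)))*(28086 + 26243) = (-27372 + (-47 - 19372))*54329 = (-27372 - 19419)*54329 = -46791*54329 = -2542108239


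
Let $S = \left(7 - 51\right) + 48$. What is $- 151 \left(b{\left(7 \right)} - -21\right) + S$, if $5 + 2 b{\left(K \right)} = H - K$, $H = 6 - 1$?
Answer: $- \frac{5277}{2} \approx -2638.5$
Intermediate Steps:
$H = 5$
$b{\left(K \right)} = - \frac{K}{2}$ ($b{\left(K \right)} = - \frac{5}{2} + \frac{5 - K}{2} = - \frac{5}{2} - \left(- \frac{5}{2} + \frac{K}{2}\right) = - \frac{K}{2}$)
$S = 4$ ($S = -44 + 48 = 4$)
$- 151 \left(b{\left(7 \right)} - -21\right) + S = - 151 \left(\left(- \frac{1}{2}\right) 7 - -21\right) + 4 = - 151 \left(- \frac{7}{2} + 21\right) + 4 = \left(-151\right) \frac{35}{2} + 4 = - \frac{5285}{2} + 4 = - \frac{5277}{2}$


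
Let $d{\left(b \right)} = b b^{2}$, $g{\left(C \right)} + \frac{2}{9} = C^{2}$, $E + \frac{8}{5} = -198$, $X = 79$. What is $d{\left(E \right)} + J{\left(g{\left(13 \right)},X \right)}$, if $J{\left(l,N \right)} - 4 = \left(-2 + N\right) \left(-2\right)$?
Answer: $- \frac{994030742}{125} \approx -7.9522 \cdot 10^{6}$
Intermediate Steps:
$E = - \frac{998}{5}$ ($E = - \frac{8}{5} - 198 = - \frac{998}{5} \approx -199.6$)
$g{\left(C \right)} = - \frac{2}{9} + C^{2}$
$J{\left(l,N \right)} = 8 - 2 N$ ($J{\left(l,N \right)} = 4 + \left(-2 + N\right) \left(-2\right) = 4 - \left(-4 + 2 N\right) = 8 - 2 N$)
$d{\left(b \right)} = b^{3}$
$d{\left(E \right)} + J{\left(g{\left(13 \right)},X \right)} = \left(- \frac{998}{5}\right)^{3} + \left(8 - 158\right) = - \frac{994011992}{125} + \left(8 - 158\right) = - \frac{994011992}{125} - 150 = - \frac{994030742}{125}$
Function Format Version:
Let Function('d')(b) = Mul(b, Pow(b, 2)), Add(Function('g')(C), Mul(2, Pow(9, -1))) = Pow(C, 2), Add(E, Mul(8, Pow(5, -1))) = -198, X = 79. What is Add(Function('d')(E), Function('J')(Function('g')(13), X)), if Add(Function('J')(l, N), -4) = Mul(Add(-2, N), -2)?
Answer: Rational(-994030742, 125) ≈ -7.9522e+6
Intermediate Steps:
E = Rational(-998, 5) (E = Add(Rational(-8, 5), -198) = Rational(-998, 5) ≈ -199.60)
Function('g')(C) = Add(Rational(-2, 9), Pow(C, 2))
Function('J')(l, N) = Add(8, Mul(-2, N)) (Function('J')(l, N) = Add(4, Mul(Add(-2, N), -2)) = Add(4, Add(4, Mul(-2, N))) = Add(8, Mul(-2, N)))
Function('d')(b) = Pow(b, 3)
Add(Function('d')(E), Function('J')(Function('g')(13), X)) = Add(Pow(Rational(-998, 5), 3), Add(8, Mul(-2, 79))) = Add(Rational(-994011992, 125), Add(8, -158)) = Add(Rational(-994011992, 125), -150) = Rational(-994030742, 125)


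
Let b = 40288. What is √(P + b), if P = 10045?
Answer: √50333 ≈ 224.35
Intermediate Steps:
√(P + b) = √(10045 + 40288) = √50333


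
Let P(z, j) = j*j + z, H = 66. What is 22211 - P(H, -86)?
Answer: 14749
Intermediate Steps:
P(z, j) = z + j**2 (P(z, j) = j**2 + z = z + j**2)
22211 - P(H, -86) = 22211 - (66 + (-86)**2) = 22211 - (66 + 7396) = 22211 - 1*7462 = 22211 - 7462 = 14749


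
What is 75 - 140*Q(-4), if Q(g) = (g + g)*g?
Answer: -4405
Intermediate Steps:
Q(g) = 2*g² (Q(g) = (2*g)*g = 2*g²)
75 - 140*Q(-4) = 75 - 280*(-4)² = 75 - 280*16 = 75 - 140*32 = 75 - 4480 = -4405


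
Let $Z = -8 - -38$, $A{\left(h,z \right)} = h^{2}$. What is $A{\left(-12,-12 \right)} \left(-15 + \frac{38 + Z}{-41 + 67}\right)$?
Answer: $- \frac{23184}{13} \approx -1783.4$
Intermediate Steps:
$Z = 30$ ($Z = -8 + 38 = 30$)
$A{\left(-12,-12 \right)} \left(-15 + \frac{38 + Z}{-41 + 67}\right) = \left(-12\right)^{2} \left(-15 + \frac{38 + 30}{-41 + 67}\right) = 144 \left(-15 + \frac{68}{26}\right) = 144 \left(-15 + 68 \cdot \frac{1}{26}\right) = 144 \left(-15 + \frac{34}{13}\right) = 144 \left(- \frac{161}{13}\right) = - \frac{23184}{13}$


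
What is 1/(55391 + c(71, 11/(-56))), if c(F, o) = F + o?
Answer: 56/3105861 ≈ 1.8030e-5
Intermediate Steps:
1/(55391 + c(71, 11/(-56))) = 1/(55391 + (71 + 11/(-56))) = 1/(55391 + (71 + 11*(-1/56))) = 1/(55391 + (71 - 11/56)) = 1/(55391 + 3965/56) = 1/(3105861/56) = 56/3105861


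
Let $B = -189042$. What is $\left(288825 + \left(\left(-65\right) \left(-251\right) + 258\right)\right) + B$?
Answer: $116356$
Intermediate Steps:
$\left(288825 + \left(\left(-65\right) \left(-251\right) + 258\right)\right) + B = \left(288825 + \left(\left(-65\right) \left(-251\right) + 258\right)\right) - 189042 = \left(288825 + \left(16315 + 258\right)\right) - 189042 = \left(288825 + 16573\right) - 189042 = 305398 - 189042 = 116356$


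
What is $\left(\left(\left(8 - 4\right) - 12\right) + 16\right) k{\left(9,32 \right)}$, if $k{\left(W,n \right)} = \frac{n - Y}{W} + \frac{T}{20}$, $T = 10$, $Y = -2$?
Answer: $\frac{308}{9} \approx 34.222$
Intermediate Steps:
$k{\left(W,n \right)} = \frac{1}{2} + \frac{2 + n}{W}$ ($k{\left(W,n \right)} = \frac{n - -2}{W} + \frac{10}{20} = \frac{n + 2}{W} + 10 \cdot \frac{1}{20} = \frac{2 + n}{W} + \frac{1}{2} = \frac{1}{2} + \frac{2 + n}{W}$)
$\left(\left(\left(8 - 4\right) - 12\right) + 16\right) k{\left(9,32 \right)} = \left(\left(\left(8 - 4\right) - 12\right) + 16\right) \frac{2 + 32 + \frac{1}{2} \cdot 9}{9} = \left(\left(\left(8 - 4\right) - 12\right) + 16\right) \frac{2 + 32 + \frac{9}{2}}{9} = \left(\left(4 - 12\right) + 16\right) \frac{1}{9} \cdot \frac{77}{2} = \left(-8 + 16\right) \frac{77}{18} = 8 \cdot \frac{77}{18} = \frac{308}{9}$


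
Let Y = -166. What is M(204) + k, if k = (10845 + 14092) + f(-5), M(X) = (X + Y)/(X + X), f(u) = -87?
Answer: 5069419/204 ≈ 24850.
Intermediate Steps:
M(X) = (-166 + X)/(2*X) (M(X) = (X - 166)/(X + X) = (-166 + X)/((2*X)) = (-166 + X)*(1/(2*X)) = (-166 + X)/(2*X))
k = 24850 (k = (10845 + 14092) - 87 = 24937 - 87 = 24850)
M(204) + k = (½)*(-166 + 204)/204 + 24850 = (½)*(1/204)*38 + 24850 = 19/204 + 24850 = 5069419/204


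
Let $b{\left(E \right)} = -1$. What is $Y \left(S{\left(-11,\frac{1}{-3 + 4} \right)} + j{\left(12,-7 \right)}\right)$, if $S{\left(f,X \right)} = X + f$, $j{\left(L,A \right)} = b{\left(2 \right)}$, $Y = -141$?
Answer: $1551$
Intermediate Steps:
$j{\left(L,A \right)} = -1$
$Y \left(S{\left(-11,\frac{1}{-3 + 4} \right)} + j{\left(12,-7 \right)}\right) = - 141 \left(\left(\frac{1}{-3 + 4} - 11\right) - 1\right) = - 141 \left(\left(1^{-1} - 11\right) - 1\right) = - 141 \left(\left(1 - 11\right) - 1\right) = - 141 \left(-10 - 1\right) = \left(-141\right) \left(-11\right) = 1551$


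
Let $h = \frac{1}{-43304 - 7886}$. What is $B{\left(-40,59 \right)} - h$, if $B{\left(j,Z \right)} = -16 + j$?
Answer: $- \frac{2866639}{51190} \approx -56.0$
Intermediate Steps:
$h = - \frac{1}{51190}$ ($h = \frac{1}{-51190} = - \frac{1}{51190} \approx -1.9535 \cdot 10^{-5}$)
$B{\left(-40,59 \right)} - h = \left(-16 - 40\right) - - \frac{1}{51190} = -56 + \frac{1}{51190} = - \frac{2866639}{51190}$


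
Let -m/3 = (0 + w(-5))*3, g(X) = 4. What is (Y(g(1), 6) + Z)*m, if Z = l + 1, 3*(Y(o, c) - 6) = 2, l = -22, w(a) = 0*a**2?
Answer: 0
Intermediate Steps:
w(a) = 0
Y(o, c) = 20/3 (Y(o, c) = 6 + (1/3)*2 = 6 + 2/3 = 20/3)
Z = -21 (Z = -22 + 1 = -21)
m = 0 (m = -3*(0 + 0)*3 = -0*3 = -3*0 = 0)
(Y(g(1), 6) + Z)*m = (20/3 - 21)*0 = -43/3*0 = 0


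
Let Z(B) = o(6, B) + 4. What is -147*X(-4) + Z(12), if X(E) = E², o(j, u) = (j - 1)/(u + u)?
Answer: -56347/24 ≈ -2347.8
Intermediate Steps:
o(j, u) = (-1 + j)/(2*u) (o(j, u) = (-1 + j)/((2*u)) = (-1 + j)*(1/(2*u)) = (-1 + j)/(2*u))
Z(B) = 4 + 5/(2*B) (Z(B) = (-1 + 6)/(2*B) + 4 = (½)*5/B + 4 = 5/(2*B) + 4 = 4 + 5/(2*B))
-147*X(-4) + Z(12) = -147*(-4)² + (4 + (5/2)/12) = -147*16 + (4 + (5/2)*(1/12)) = -2352 + (4 + 5/24) = -2352 + 101/24 = -56347/24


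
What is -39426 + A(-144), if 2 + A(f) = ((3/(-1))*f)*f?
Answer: -101636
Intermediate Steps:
A(f) = -2 - 3*f**2 (A(f) = -2 + ((3/(-1))*f)*f = -2 + ((3*(-1))*f)*f = -2 + (-3*f)*f = -2 - 3*f**2)
-39426 + A(-144) = -39426 + (-2 - 3*(-144)**2) = -39426 + (-2 - 3*20736) = -39426 + (-2 - 62208) = -39426 - 62210 = -101636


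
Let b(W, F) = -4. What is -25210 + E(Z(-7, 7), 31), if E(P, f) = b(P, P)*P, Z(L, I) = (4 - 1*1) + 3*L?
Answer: -25138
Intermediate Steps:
Z(L, I) = 3 + 3*L (Z(L, I) = (4 - 1) + 3*L = 3 + 3*L)
E(P, f) = -4*P
-25210 + E(Z(-7, 7), 31) = -25210 - 4*(3 + 3*(-7)) = -25210 - 4*(3 - 21) = -25210 - 4*(-18) = -25210 + 72 = -25138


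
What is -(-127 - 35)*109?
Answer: 17658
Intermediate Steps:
-(-127 - 35)*109 = -(-162)*109 = -1*(-17658) = 17658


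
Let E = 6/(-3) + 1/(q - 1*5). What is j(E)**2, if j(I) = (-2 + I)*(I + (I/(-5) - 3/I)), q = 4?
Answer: 49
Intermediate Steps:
E = -3 (E = 6/(-3) + 1/(4 - 1*5) = 6*(-1/3) + 1/(4 - 5) = -2 + 1/(-1) = -2 + 1*(-1) = -2 - 1 = -3)
j(I) = (-2 + I)*(-3/I + 4*I/5) (j(I) = (-2 + I)*(I + (I*(-1/5) - 3/I)) = (-2 + I)*(I + (-I/5 - 3/I)) = (-2 + I)*(I + (-3/I - I/5)) = (-2 + I)*(-3/I + 4*I/5))
j(E)**2 = ((1/5)*(30 - 1*(-3)*(15 - 4*(-3)**2 + 8*(-3)))/(-3))**2 = ((1/5)*(-1/3)*(30 - 1*(-3)*(15 - 4*9 - 24)))**2 = ((1/5)*(-1/3)*(30 - 1*(-3)*(15 - 36 - 24)))**2 = ((1/5)*(-1/3)*(30 - 1*(-3)*(-45)))**2 = ((1/5)*(-1/3)*(30 - 135))**2 = ((1/5)*(-1/3)*(-105))**2 = 7**2 = 49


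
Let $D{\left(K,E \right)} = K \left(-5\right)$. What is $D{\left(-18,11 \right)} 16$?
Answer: $1440$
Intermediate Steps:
$D{\left(K,E \right)} = - 5 K$
$D{\left(-18,11 \right)} 16 = \left(-5\right) \left(-18\right) 16 = 90 \cdot 16 = 1440$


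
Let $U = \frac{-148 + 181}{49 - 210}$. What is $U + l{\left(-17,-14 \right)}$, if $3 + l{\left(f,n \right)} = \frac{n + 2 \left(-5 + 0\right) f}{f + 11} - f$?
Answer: $- \frac{1965}{161} \approx -12.205$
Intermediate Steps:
$U = - \frac{33}{161}$ ($U = \frac{33}{-161} = 33 \left(- \frac{1}{161}\right) = - \frac{33}{161} \approx -0.20497$)
$l{\left(f,n \right)} = -3 - f + \frac{n - 10 f}{11 + f}$ ($l{\left(f,n \right)} = -3 - \left(f - \frac{n + 2 \left(-5 + 0\right) f}{f + 11}\right) = -3 - \left(f - \frac{n + 2 \left(-5\right) f}{11 + f}\right) = -3 - \left(f - \frac{n - 10 f}{11 + f}\right) = -3 - f + \frac{n - 10 f}{11 + f}$)
$U + l{\left(-17,-14 \right)} = - \frac{33}{161} + \frac{-33 - 14 - \left(-17\right)^{2} - -408}{11 - 17} = - \frac{33}{161} + \frac{-33 - 14 - 289 + 408}{-6} = - \frac{33}{161} - \frac{-33 - 14 - 289 + 408}{6} = - \frac{33}{161} - 12 = - \frac{1965}{161}$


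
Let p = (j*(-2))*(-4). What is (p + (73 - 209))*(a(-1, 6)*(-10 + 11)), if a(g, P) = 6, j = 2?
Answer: -720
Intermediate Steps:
p = 16 (p = (2*(-2))*(-4) = -4*(-4) = 16)
(p + (73 - 209))*(a(-1, 6)*(-10 + 11)) = (16 + (73 - 209))*(6*(-10 + 11)) = (16 - 136)*(6*1) = -120*6 = -720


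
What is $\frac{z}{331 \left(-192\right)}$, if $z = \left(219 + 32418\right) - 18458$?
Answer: $- \frac{14179}{63552} \approx -0.22311$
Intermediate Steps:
$z = 14179$ ($z = 32637 - 18458 = 14179$)
$\frac{z}{331 \left(-192\right)} = \frac{14179}{331 \left(-192\right)} = \frac{14179}{-63552} = 14179 \left(- \frac{1}{63552}\right) = - \frac{14179}{63552}$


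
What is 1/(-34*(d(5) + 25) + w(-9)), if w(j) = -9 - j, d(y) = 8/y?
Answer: -5/4522 ≈ -0.0011057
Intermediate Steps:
1/(-34*(d(5) + 25) + w(-9)) = 1/(-34*(8/5 + 25) + (-9 - 1*(-9))) = 1/(-34*(8*(1/5) + 25) + (-9 + 9)) = 1/(-34*(8/5 + 25) + 0) = 1/(-34*133/5 + 0) = 1/(-4522/5 + 0) = 1/(-4522/5) = -5/4522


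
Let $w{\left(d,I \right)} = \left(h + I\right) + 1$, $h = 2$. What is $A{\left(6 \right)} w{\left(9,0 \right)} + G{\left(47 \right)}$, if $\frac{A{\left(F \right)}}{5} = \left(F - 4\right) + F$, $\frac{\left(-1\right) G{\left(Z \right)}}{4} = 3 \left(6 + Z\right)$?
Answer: $-516$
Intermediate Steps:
$G{\left(Z \right)} = -72 - 12 Z$ ($G{\left(Z \right)} = - 4 \cdot 3 \left(6 + Z\right) = - 4 \left(18 + 3 Z\right) = -72 - 12 Z$)
$w{\left(d,I \right)} = 3 + I$ ($w{\left(d,I \right)} = \left(2 + I\right) + 1 = 3 + I$)
$A{\left(F \right)} = -20 + 10 F$ ($A{\left(F \right)} = 5 \left(\left(F - 4\right) + F\right) = 5 \left(\left(-4 + F\right) + F\right) = 5 \left(-4 + 2 F\right) = -20 + 10 F$)
$A{\left(6 \right)} w{\left(9,0 \right)} + G{\left(47 \right)} = \left(-20 + 10 \cdot 6\right) \left(3 + 0\right) - 636 = \left(-20 + 60\right) 3 - 636 = 40 \cdot 3 - 636 = 120 - 636 = -516$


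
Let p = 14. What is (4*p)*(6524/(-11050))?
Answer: -182672/5525 ≈ -33.063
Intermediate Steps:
(4*p)*(6524/(-11050)) = (4*14)*(6524/(-11050)) = 56*(6524*(-1/11050)) = 56*(-3262/5525) = -182672/5525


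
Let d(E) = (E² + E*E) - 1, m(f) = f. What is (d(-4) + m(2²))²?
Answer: 1225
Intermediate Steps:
d(E) = -1 + 2*E² (d(E) = (E² + E²) - 1 = 2*E² - 1 = -1 + 2*E²)
(d(-4) + m(2²))² = ((-1 + 2*(-4)²) + 2²)² = ((-1 + 2*16) + 4)² = ((-1 + 32) + 4)² = (31 + 4)² = 35² = 1225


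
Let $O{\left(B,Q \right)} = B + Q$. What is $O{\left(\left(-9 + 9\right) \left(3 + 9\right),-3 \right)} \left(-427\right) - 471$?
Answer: $810$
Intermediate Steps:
$O{\left(\left(-9 + 9\right) \left(3 + 9\right),-3 \right)} \left(-427\right) - 471 = \left(\left(-9 + 9\right) \left(3 + 9\right) - 3\right) \left(-427\right) - 471 = \left(0 \cdot 12 - 3\right) \left(-427\right) - 471 = \left(0 - 3\right) \left(-427\right) - 471 = \left(-3\right) \left(-427\right) - 471 = 1281 - 471 = 810$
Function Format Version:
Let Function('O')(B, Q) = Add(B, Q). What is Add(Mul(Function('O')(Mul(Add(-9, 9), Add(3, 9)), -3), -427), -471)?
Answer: 810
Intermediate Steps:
Add(Mul(Function('O')(Mul(Add(-9, 9), Add(3, 9)), -3), -427), -471) = Add(Mul(Add(Mul(Add(-9, 9), Add(3, 9)), -3), -427), -471) = Add(Mul(Add(Mul(0, 12), -3), -427), -471) = Add(Mul(Add(0, -3), -427), -471) = Add(Mul(-3, -427), -471) = Add(1281, -471) = 810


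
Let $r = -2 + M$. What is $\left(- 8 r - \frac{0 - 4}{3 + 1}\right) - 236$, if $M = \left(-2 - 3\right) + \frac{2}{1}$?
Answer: $-195$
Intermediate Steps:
$M = -3$ ($M = -5 + 2 \cdot 1 = -5 + 2 = -3$)
$r = -5$ ($r = -2 - 3 = -5$)
$\left(- 8 r - \frac{0 - 4}{3 + 1}\right) - 236 = \left(\left(-8\right) \left(-5\right) - \frac{0 - 4}{3 + 1}\right) - 236 = \left(40 - - \frac{4}{4}\right) - 236 = \left(40 - \left(-4\right) \frac{1}{4}\right) - 236 = \left(40 - -1\right) - 236 = \left(40 + 1\right) - 236 = 41 - 236 = -195$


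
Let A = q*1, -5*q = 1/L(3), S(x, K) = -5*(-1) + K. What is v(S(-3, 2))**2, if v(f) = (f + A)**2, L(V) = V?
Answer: 116985856/50625 ≈ 2310.8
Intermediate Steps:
S(x, K) = 5 + K
q = -1/15 (q = -1/5/3 = -1/5*1/3 = -1/15 ≈ -0.066667)
A = -1/15 (A = -1/15*1 = -1/15 ≈ -0.066667)
v(f) = (-1/15 + f)**2 (v(f) = (f - 1/15)**2 = (-1/15 + f)**2)
v(S(-3, 2))**2 = ((-1 + 15*(5 + 2))**2/225)**2 = ((-1 + 15*7)**2/225)**2 = ((-1 + 105)**2/225)**2 = ((1/225)*104**2)**2 = ((1/225)*10816)**2 = (10816/225)**2 = 116985856/50625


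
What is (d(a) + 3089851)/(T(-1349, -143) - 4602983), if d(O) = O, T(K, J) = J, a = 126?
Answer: -280907/418466 ≈ -0.67128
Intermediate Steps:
(d(a) + 3089851)/(T(-1349, -143) - 4602983) = (126 + 3089851)/(-143 - 4602983) = 3089977/(-4603126) = 3089977*(-1/4603126) = -280907/418466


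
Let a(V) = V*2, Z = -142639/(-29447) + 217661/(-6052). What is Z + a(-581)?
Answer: -212630001767/178213244 ≈ -1193.1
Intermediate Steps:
Z = -5546212239/178213244 (Z = -142639*(-1/29447) + 217661*(-1/6052) = 142639/29447 - 217661/6052 = -5546212239/178213244 ≈ -31.121)
a(V) = 2*V
Z + a(-581) = -5546212239/178213244 + 2*(-581) = -5546212239/178213244 - 1162 = -212630001767/178213244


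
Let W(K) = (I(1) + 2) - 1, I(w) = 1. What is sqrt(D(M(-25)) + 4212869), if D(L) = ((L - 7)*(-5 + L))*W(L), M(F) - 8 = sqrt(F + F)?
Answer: sqrt(4212775 + 40*I*sqrt(2)) ≈ 2052.5 + 0.01*I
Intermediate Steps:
W(K) = 2 (W(K) = (1 + 2) - 1 = 3 - 1 = 2)
M(F) = 8 + sqrt(2)*sqrt(F) (M(F) = 8 + sqrt(F + F) = 8 + sqrt(2*F) = 8 + sqrt(2)*sqrt(F))
D(L) = 2*(-7 + L)*(-5 + L) (D(L) = ((L - 7)*(-5 + L))*2 = ((-7 + L)*(-5 + L))*2 = 2*(-7 + L)*(-5 + L))
sqrt(D(M(-25)) + 4212869) = sqrt((70 - 24*(8 + sqrt(2)*sqrt(-25)) + 2*(8 + sqrt(2)*sqrt(-25))**2) + 4212869) = sqrt((70 - 24*(8 + sqrt(2)*(5*I)) + 2*(8 + sqrt(2)*(5*I))**2) + 4212869) = sqrt((70 - 24*(8 + 5*I*sqrt(2)) + 2*(8 + 5*I*sqrt(2))**2) + 4212869) = sqrt((70 + (-192 - 120*I*sqrt(2)) + 2*(8 + 5*I*sqrt(2))**2) + 4212869) = sqrt((-122 + 2*(8 + 5*I*sqrt(2))**2 - 120*I*sqrt(2)) + 4212869) = sqrt(4212747 + 2*(8 + 5*I*sqrt(2))**2 - 120*I*sqrt(2))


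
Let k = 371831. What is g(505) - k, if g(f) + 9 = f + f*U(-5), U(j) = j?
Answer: -373860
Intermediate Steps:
g(f) = -9 - 4*f (g(f) = -9 + (f + f*(-5)) = -9 + (f - 5*f) = -9 - 4*f)
g(505) - k = (-9 - 4*505) - 1*371831 = (-9 - 2020) - 371831 = -2029 - 371831 = -373860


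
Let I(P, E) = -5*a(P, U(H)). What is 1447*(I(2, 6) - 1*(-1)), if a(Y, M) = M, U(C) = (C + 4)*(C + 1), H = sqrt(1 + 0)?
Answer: -70903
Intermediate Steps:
H = 1 (H = sqrt(1) = 1)
U(C) = (1 + C)*(4 + C) (U(C) = (4 + C)*(1 + C) = (1 + C)*(4 + C))
I(P, E) = -50 (I(P, E) = -5*(4 + 1**2 + 5*1) = -5*(4 + 1 + 5) = -5*10 = -50)
1447*(I(2, 6) - 1*(-1)) = 1447*(-50 - 1*(-1)) = 1447*(-50 + 1) = 1447*(-49) = -70903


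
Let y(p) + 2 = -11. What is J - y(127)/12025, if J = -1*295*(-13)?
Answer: 3547376/925 ≈ 3835.0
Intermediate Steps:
J = 3835 (J = -295*(-13) = 3835)
y(p) = -13 (y(p) = -2 - 11 = -13)
J - y(127)/12025 = 3835 - (-13)/12025 = 3835 - 1*(-1/925) = 3835 + 1/925 = 3547376/925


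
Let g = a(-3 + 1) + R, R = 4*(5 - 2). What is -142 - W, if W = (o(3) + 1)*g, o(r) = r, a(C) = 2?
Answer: -198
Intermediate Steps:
R = 12 (R = 4*3 = 12)
g = 14 (g = 2 + 12 = 14)
W = 56 (W = (3 + 1)*14 = 4*14 = 56)
-142 - W = -142 - 1*56 = -142 - 56 = -198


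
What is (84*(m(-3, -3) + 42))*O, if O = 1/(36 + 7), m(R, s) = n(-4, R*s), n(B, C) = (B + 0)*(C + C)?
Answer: -2520/43 ≈ -58.605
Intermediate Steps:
n(B, C) = 2*B*C (n(B, C) = B*(2*C) = 2*B*C)
m(R, s) = -8*R*s (m(R, s) = 2*(-4)*(R*s) = -8*R*s)
O = 1/43 ≈ 0.023256
(84*(m(-3, -3) + 42))*O = (84*(-8*(-3)*(-3) + 42))*(1/43) = (84*(-72 + 42))*(1/43) = (84*(-30))*(1/43) = -2520*1/43 = -2520/43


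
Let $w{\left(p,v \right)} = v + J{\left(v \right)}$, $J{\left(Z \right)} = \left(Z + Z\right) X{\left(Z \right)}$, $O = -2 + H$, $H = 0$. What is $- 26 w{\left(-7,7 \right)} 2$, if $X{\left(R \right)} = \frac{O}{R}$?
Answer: $-156$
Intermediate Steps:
$O = -2$ ($O = -2 + 0 = -2$)
$X{\left(R \right)} = - \frac{2}{R}$
$J{\left(Z \right)} = -4$ ($J{\left(Z \right)} = \left(Z + Z\right) \left(- \frac{2}{Z}\right) = 2 Z \left(- \frac{2}{Z}\right) = -4$)
$w{\left(p,v \right)} = -4 + v$ ($w{\left(p,v \right)} = v - 4 = -4 + v$)
$- 26 w{\left(-7,7 \right)} 2 = - 26 \left(-4 + 7\right) 2 = - 26 \cdot 3 \cdot 2 = \left(-26\right) 6 = -156$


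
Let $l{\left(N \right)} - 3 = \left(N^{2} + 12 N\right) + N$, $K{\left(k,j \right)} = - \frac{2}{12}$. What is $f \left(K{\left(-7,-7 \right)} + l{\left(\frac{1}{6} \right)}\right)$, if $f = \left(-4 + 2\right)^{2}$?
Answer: $\frac{181}{9} \approx 20.111$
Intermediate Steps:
$K{\left(k,j \right)} = - \frac{1}{6}$ ($K{\left(k,j \right)} = \left(-2\right) \frac{1}{12} = - \frac{1}{6}$)
$l{\left(N \right)} = 3 + N^{2} + 13 N$ ($l{\left(N \right)} = 3 + \left(\left(N^{2} + 12 N\right) + N\right) = 3 + \left(N^{2} + 13 N\right) = 3 + N^{2} + 13 N$)
$f = 4$ ($f = \left(-2\right)^{2} = 4$)
$f \left(K{\left(-7,-7 \right)} + l{\left(\frac{1}{6} \right)}\right) = 4 \left(- \frac{1}{6} + \left(3 + \left(\frac{1}{6}\right)^{2} + \frac{13}{6}\right)\right) = 4 \left(- \frac{1}{6} + \left(3 + \left(\frac{1}{6}\right)^{2} + 13 \cdot \frac{1}{6}\right)\right) = 4 \left(- \frac{1}{6} + \left(3 + \frac{1}{36} + \frac{13}{6}\right)\right) = 4 \left(- \frac{1}{6} + \frac{187}{36}\right) = 4 \cdot \frac{181}{36} = \frac{181}{9}$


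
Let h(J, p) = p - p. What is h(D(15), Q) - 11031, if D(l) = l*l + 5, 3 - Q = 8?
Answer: -11031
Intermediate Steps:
Q = -5 (Q = 3 - 1*8 = 3 - 8 = -5)
D(l) = 5 + l**2 (D(l) = l**2 + 5 = 5 + l**2)
h(J, p) = 0
h(D(15), Q) - 11031 = 0 - 11031 = -11031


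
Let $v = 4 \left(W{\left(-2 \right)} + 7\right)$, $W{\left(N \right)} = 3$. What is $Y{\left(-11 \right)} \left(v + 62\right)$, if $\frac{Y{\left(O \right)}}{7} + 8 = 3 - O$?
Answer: $4284$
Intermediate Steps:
$Y{\left(O \right)} = -35 - 7 O$ ($Y{\left(O \right)} = -56 + 7 \left(3 - O\right) = -56 - \left(-21 + 7 O\right) = -35 - 7 O$)
$v = 40$ ($v = 4 \left(3 + 7\right) = 4 \cdot 10 = 40$)
$Y{\left(-11 \right)} \left(v + 62\right) = \left(-35 - -77\right) \left(40 + 62\right) = \left(-35 + 77\right) 102 = 42 \cdot 102 = 4284$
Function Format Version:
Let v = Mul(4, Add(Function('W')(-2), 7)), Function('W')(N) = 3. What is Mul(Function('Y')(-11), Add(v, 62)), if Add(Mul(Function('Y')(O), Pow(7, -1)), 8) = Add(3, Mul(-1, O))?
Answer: 4284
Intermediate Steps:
Function('Y')(O) = Add(-35, Mul(-7, O)) (Function('Y')(O) = Add(-56, Mul(7, Add(3, Mul(-1, O)))) = Add(-56, Add(21, Mul(-7, O))) = Add(-35, Mul(-7, O)))
v = 40 (v = Mul(4, Add(3, 7)) = Mul(4, 10) = 40)
Mul(Function('Y')(-11), Add(v, 62)) = Mul(Add(-35, Mul(-7, -11)), Add(40, 62)) = Mul(Add(-35, 77), 102) = Mul(42, 102) = 4284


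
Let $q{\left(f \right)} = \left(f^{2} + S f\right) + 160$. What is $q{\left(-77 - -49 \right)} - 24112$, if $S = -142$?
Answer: $-19192$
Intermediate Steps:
$q{\left(f \right)} = 160 + f^{2} - 142 f$ ($q{\left(f \right)} = \left(f^{2} - 142 f\right) + 160 = 160 + f^{2} - 142 f$)
$q{\left(-77 - -49 \right)} - 24112 = \left(160 + \left(-77 - -49\right)^{2} - 142 \left(-77 - -49\right)\right) - 24112 = \left(160 + \left(-77 + 49\right)^{2} - 142 \left(-77 + 49\right)\right) - 24112 = \left(160 + \left(-28\right)^{2} - -3976\right) - 24112 = \left(160 + 784 + 3976\right) - 24112 = 4920 - 24112 = -19192$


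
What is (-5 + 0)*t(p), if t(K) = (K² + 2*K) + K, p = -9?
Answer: -270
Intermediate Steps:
t(K) = K² + 3*K
(-5 + 0)*t(p) = (-5 + 0)*(-9*(3 - 9)) = -(-45)*(-6) = -5*54 = -270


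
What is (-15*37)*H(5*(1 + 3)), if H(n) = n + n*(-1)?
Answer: 0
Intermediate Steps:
H(n) = 0 (H(n) = n - n = 0)
(-15*37)*H(5*(1 + 3)) = -15*37*0 = -555*0 = 0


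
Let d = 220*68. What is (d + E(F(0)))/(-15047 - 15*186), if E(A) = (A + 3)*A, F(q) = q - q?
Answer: -14960/17837 ≈ -0.83871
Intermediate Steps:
d = 14960
F(q) = 0
E(A) = A*(3 + A) (E(A) = (3 + A)*A = A*(3 + A))
(d + E(F(0)))/(-15047 - 15*186) = (14960 + 0*(3 + 0))/(-15047 - 15*186) = (14960 + 0*3)/(-15047 - 2790) = (14960 + 0)/(-17837) = 14960*(-1/17837) = -14960/17837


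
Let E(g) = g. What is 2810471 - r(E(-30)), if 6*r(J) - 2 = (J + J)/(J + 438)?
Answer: 191112007/68 ≈ 2.8105e+6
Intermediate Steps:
r(J) = ⅓ + J/(3*(438 + J)) (r(J) = ⅓ + ((J + J)/(J + 438))/6 = ⅓ + ((2*J)/(438 + J))/6 = ⅓ + (2*J/(438 + J))/6 = ⅓ + J/(3*(438 + J)))
2810471 - r(E(-30)) = 2810471 - 2*(219 - 30)/(3*(438 - 30)) = 2810471 - 2*189/(3*408) = 2810471 - 1*21/68 = 2810471 - 21/68 = 191112007/68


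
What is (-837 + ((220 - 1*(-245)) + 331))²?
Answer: 1681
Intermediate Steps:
(-837 + ((220 - 1*(-245)) + 331))² = (-837 + ((220 + 245) + 331))² = (-837 + (465 + 331))² = (-837 + 796)² = (-41)² = 1681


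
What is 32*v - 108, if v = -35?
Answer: -1228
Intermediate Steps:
32*v - 108 = 32*(-35) - 108 = -1120 - 108 = -1228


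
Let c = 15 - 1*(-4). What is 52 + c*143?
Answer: 2769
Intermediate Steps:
c = 19 (c = 15 + 4 = 19)
52 + c*143 = 52 + 19*143 = 52 + 2717 = 2769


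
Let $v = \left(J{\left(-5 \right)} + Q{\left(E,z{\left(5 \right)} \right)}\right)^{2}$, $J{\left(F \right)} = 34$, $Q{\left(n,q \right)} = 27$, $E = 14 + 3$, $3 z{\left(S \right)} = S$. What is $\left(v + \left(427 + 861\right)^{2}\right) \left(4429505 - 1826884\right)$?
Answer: $4327286844965$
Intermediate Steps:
$z{\left(S \right)} = \frac{S}{3}$
$E = 17$
$v = 3721$ ($v = \left(34 + 27\right)^{2} = 61^{2} = 3721$)
$\left(v + \left(427 + 861\right)^{2}\right) \left(4429505 - 1826884\right) = \left(3721 + \left(427 + 861\right)^{2}\right) \left(4429505 - 1826884\right) = \left(3721 + 1288^{2}\right) 2602621 = \left(3721 + 1658944\right) 2602621 = 1662665 \cdot 2602621 = 4327286844965$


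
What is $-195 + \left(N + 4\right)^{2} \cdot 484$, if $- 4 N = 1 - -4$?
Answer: $\frac{13861}{4} \approx 3465.3$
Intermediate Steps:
$N = - \frac{5}{4}$ ($N = - \frac{1 - -4}{4} = - \frac{1 + 4}{4} = \left(- \frac{1}{4}\right) 5 = - \frac{5}{4} \approx -1.25$)
$-195 + \left(N + 4\right)^{2} \cdot 484 = -195 + \left(- \frac{5}{4} + 4\right)^{2} \cdot 484 = -195 + \left(\frac{11}{4}\right)^{2} \cdot 484 = -195 + \frac{121}{16} \cdot 484 = -195 + \frac{14641}{4} = \frac{13861}{4}$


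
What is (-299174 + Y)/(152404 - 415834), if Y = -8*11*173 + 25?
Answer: 104791/87810 ≈ 1.1934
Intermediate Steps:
Y = -15199 (Y = -88*173 + 25 = -15224 + 25 = -15199)
(-299174 + Y)/(152404 - 415834) = (-299174 - 15199)/(152404 - 415834) = -314373/(-263430) = -314373*(-1/263430) = 104791/87810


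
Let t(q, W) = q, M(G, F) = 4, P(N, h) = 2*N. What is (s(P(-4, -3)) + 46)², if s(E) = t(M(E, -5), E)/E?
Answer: 8281/4 ≈ 2070.3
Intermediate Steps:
s(E) = 4/E
(s(P(-4, -3)) + 46)² = (4/((2*(-4))) + 46)² = (4/(-8) + 46)² = (4*(-⅛) + 46)² = (-½ + 46)² = (91/2)² = 8281/4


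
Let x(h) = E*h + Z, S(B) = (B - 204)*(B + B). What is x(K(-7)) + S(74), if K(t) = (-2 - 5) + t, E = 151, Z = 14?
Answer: -21340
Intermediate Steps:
S(B) = 2*B*(-204 + B) (S(B) = (-204 + B)*(2*B) = 2*B*(-204 + B))
K(t) = -7 + t
x(h) = 14 + 151*h (x(h) = 151*h + 14 = 14 + 151*h)
x(K(-7)) + S(74) = (14 + 151*(-7 - 7)) + 2*74*(-204 + 74) = (14 + 151*(-14)) + 2*74*(-130) = (14 - 2114) - 19240 = -2100 - 19240 = -21340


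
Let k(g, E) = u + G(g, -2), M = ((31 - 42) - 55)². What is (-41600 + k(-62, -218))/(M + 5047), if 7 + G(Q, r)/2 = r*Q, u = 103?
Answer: -41263/9403 ≈ -4.3883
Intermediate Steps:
G(Q, r) = -14 + 2*Q*r (G(Q, r) = -14 + 2*(r*Q) = -14 + 2*(Q*r) = -14 + 2*Q*r)
M = 4356 (M = (-11 - 55)² = (-66)² = 4356)
k(g, E) = 89 - 4*g (k(g, E) = 103 + (-14 + 2*g*(-2)) = 103 + (-14 - 4*g) = 89 - 4*g)
(-41600 + k(-62, -218))/(M + 5047) = (-41600 + (89 - 4*(-62)))/(4356 + 5047) = (-41600 + (89 + 248))/9403 = (-41600 + 337)*(1/9403) = -41263*1/9403 = -41263/9403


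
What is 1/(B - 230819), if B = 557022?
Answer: 1/326203 ≈ 3.0656e-6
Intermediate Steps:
1/(B - 230819) = 1/(557022 - 230819) = 1/326203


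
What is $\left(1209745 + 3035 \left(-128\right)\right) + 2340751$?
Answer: $3162016$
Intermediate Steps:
$\left(1209745 + 3035 \left(-128\right)\right) + 2340751 = \left(1209745 - 388480\right) + 2340751 = 821265 + 2340751 = 3162016$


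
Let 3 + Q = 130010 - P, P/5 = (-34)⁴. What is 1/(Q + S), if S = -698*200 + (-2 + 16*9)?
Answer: -1/6691131 ≈ -1.4945e-7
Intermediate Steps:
P = 6681680 (P = 5*(-34)⁴ = 5*1336336 = 6681680)
Q = -6551673 (Q = -3 + (130010 - 1*6681680) = -3 + (130010 - 6681680) = -3 - 6551670 = -6551673)
S = -139458 (S = -139600 + (-2 + 144) = -139600 + 142 = -139458)
1/(Q + S) = 1/(-6551673 - 139458) = 1/(-6691131) = -1/6691131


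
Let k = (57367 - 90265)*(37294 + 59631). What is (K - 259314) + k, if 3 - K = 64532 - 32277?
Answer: -3188930216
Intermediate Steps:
K = -32252 (K = 3 - (64532 - 32277) = 3 - 1*32255 = 3 - 32255 = -32252)
k = -3188638650 (k = -32898*96925 = -3188638650)
(K - 259314) + k = (-32252 - 259314) - 3188638650 = -291566 - 3188638650 = -3188930216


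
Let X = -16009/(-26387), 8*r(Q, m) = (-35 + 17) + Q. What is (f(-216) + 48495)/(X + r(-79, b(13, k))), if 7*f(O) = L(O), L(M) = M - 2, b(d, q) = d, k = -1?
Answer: -71613684712/17020269 ≈ -4207.6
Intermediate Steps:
L(M) = -2 + M
r(Q, m) = -9/4 + Q/8 (r(Q, m) = ((-35 + 17) + Q)/8 = (-18 + Q)/8 = -9/4 + Q/8)
f(O) = -2/7 + O/7 (f(O) = (-2 + O)/7 = -2/7 + O/7)
X = 16009/26387 (X = -16009*(-1/26387) = 16009/26387 ≈ 0.60670)
(f(-216) + 48495)/(X + r(-79, b(13, k))) = ((-2/7 + (1/7)*(-216)) + 48495)/(16009/26387 + (-9/4 + (1/8)*(-79))) = ((-2/7 - 216/7) + 48495)/(16009/26387 + (-9/4 - 79/8)) = (-218/7 + 48495)/(16009/26387 - 97/8) = 339247/(7*(-2431467/211096)) = (339247/7)*(-211096/2431467) = -71613684712/17020269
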